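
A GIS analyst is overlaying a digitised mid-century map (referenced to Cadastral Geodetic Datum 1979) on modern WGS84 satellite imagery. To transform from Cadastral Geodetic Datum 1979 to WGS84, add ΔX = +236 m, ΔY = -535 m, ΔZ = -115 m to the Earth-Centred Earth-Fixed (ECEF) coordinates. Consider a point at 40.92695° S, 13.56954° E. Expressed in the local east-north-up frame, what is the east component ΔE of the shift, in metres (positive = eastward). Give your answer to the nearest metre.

ΔE = -575 m

The local east axis at (φ, λ) is (−sin λ, cos λ, 0), so ΔE = −sin(13.56954°)·236 + cos(13.56954°)·(-535) = -575.44 m.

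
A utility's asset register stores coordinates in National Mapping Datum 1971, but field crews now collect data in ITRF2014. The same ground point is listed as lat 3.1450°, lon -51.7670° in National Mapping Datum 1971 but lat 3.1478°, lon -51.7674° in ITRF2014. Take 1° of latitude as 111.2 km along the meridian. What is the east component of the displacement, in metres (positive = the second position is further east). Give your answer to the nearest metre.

Δφ = 3.1478° − 3.1450° = +0.0028°; Δλ = -51.7674° − -51.7670° = -0.0004°.
ΔN = Δφ × 111200 = 311.4 m; ΔE = Δλ × 111200 × cos(3.1450°) = -0.0004 × 111200 × 0.998494 = -44.4 m.

ΔE = -44 m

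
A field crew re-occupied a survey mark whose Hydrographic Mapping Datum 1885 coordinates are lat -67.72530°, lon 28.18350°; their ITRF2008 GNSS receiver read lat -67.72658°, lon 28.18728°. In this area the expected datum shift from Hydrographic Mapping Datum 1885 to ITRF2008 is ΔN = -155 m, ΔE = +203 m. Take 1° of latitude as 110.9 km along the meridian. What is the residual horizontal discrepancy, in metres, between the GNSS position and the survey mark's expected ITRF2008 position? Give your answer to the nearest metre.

Observed coordinate differences: Δφ = -0.00128°, Δλ = +0.00378°.
Converting to metres (1° lat = 110900 m, cos φ = 0.379048): observed ΔN = -142.0 m, observed ΔE = 158.9 m.
Subtracting the expected shift leaves a residual of -142.0 − (-155) = 13.0 m north and 158.9 − (203) = -44.1 m east.
Residual distance = √(13.0² + (-44.1)²) = 46.0 m.

46 m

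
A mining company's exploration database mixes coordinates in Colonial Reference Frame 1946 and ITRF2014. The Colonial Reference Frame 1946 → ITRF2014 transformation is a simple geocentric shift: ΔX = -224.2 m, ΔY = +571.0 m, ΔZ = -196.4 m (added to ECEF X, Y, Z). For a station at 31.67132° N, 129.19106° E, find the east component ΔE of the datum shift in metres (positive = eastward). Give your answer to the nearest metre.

ΔE = -187 m

At φ = 31.67132°, λ = 129.19106°: sin φ = 0.525046, cos φ = 0.851074, sin λ = 0.775043, cos λ = -0.631908.
ΔE = −sin λ·ΔX + cos λ·ΔY = −(0.775043)·(-224.2) + (-0.631908)·(571.0) = -187.06 m.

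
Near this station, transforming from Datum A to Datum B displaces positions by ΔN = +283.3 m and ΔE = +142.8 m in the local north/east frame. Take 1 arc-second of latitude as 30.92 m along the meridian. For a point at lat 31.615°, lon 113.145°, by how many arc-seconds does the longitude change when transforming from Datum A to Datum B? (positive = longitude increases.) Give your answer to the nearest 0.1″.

At latitude 31.615°, cos φ = 0.851590.
1″ of longitude at this latitude = 30.92 × cos φ = 26.3312 m, so Δλ = 142.8 / 26.3312 = 5.423″.

Δλ = 5.4″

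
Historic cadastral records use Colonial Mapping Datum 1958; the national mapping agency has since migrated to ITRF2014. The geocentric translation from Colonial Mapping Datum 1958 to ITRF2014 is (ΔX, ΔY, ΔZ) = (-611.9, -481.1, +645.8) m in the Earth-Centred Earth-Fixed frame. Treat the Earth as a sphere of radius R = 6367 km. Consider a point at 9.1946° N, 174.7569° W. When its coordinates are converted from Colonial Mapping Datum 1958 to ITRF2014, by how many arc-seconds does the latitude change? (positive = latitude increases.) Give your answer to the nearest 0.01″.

sin φ = 0.159788, cos φ = 0.987151, sin λ = -0.091382, cos λ = -0.995816.
North component: ΔN = −sin φ cos λ·ΔX − sin φ sin λ·ΔY + cos φ·ΔZ = −(0.159788)(-0.995816)(-611.9) − (0.159788)(-0.091382)(-481.1) + (0.987151)(645.8) = 533.11 m.
1° of latitude spans πR/180 = 111125 m, so Δφ = 533.11 / 111125 × 3600 = 17.271″.

Δφ = 17.27″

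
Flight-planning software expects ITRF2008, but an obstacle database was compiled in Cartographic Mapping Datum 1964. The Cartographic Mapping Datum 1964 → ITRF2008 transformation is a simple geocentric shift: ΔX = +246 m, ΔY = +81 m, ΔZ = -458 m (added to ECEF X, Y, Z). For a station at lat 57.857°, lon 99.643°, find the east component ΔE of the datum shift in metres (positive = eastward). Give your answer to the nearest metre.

The local east axis at (φ, λ) is (−sin λ, cos λ, 0), so ΔE = −sin(99.643°)·246 + cos(99.643°)·81 = -256.09 m.

ΔE = -256 m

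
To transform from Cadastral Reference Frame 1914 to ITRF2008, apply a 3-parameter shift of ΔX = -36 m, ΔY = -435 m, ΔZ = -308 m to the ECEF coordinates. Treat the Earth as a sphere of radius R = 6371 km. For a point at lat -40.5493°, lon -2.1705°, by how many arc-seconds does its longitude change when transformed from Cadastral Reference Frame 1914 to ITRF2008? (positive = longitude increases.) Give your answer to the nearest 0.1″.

sin φ = -0.650102, cos φ = 0.759847, sin λ = -0.037873, cos λ = 0.999283.
East component: ΔE = −sin λ·ΔX + cos λ·ΔY = −(-0.037873)(-36) + (0.999283)(-435) = -436.05 m.
1° of latitude spans πR/180 = 111195 m; at latitude φ, 1° of longitude spans that × cos φ = 84491.1 m, so Δλ = -436.05 / 84491.1 × 3600 = -18.579″.

Δλ = -18.6″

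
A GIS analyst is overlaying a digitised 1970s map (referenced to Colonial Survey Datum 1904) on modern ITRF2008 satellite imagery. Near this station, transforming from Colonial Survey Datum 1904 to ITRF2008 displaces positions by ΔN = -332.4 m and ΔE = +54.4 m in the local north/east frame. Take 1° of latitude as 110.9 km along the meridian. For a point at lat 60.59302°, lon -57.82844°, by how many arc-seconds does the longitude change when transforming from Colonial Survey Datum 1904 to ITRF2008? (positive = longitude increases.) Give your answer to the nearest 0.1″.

At latitude 60.59302°, cos φ = 0.491010.
1° of longitude at this latitude = 110.9 × cos φ = 54.45 km, so Δλ = 54.4 / 54453.0 = 0.0009990° = 3.596″.

Δλ = 3.6″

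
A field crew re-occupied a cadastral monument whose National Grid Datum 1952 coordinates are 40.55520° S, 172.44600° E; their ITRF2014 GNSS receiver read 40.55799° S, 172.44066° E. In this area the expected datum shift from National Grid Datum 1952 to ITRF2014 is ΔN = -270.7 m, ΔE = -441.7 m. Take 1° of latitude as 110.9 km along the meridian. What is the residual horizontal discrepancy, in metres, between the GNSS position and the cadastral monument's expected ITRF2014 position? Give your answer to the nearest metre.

Observed coordinate differences: Δφ = -0.00279°, Δλ = -0.00534°.
Converting to metres (1° lat = 110900 m, cos φ = 0.759780): observed ΔN = -309.4 m, observed ΔE = -449.9 m.
Subtracting the expected shift leaves a residual of -309.4 − (-270.7) = -38.7 m north and -449.9 − (-441.7) = -8.2 m east.
Residual distance = √((-38.7)² + (-8.2)²) = 39.6 m.

40 m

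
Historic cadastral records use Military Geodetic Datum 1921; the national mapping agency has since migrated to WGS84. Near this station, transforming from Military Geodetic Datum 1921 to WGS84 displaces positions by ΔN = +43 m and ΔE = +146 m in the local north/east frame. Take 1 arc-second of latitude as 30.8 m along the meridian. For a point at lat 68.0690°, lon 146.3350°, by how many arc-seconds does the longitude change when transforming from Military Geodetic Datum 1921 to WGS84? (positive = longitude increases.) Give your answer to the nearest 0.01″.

Δλ = 12.69″

At latitude 68.0690°, cos φ = 0.373490.
1″ of longitude at this latitude = 30.80 × cos φ = 11.5035 m, so Δλ = 146.0 / 11.5035 = 12.692″.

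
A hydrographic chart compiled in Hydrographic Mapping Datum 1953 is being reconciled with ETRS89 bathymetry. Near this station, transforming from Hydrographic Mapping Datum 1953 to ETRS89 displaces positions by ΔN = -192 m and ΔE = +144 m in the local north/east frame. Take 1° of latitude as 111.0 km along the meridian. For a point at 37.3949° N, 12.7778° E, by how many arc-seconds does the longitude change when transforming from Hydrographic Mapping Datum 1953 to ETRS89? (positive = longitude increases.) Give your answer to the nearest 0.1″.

Δλ = 5.9″

At latitude 37.3949°, cos φ = 0.794469.
1° of longitude at this latitude = 111.0 × cos φ = 88.19 km, so Δλ = 144.0 / 88186.0 = 0.0016329° = 5.878″.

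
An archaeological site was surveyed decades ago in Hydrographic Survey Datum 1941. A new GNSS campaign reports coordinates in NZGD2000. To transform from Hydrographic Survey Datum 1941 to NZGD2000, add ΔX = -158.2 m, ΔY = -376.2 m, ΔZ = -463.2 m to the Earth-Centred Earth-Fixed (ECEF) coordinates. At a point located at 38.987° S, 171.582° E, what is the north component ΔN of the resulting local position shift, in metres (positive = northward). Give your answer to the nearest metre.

At φ = -38.987°, λ = 171.582°: sin φ = -0.629144, cos φ = 0.777289, sin λ = 0.146394, cos λ = -0.989226.
ΔN = −sin φ cos λ·ΔX − sin φ sin λ·ΔY + cos φ·ΔZ = −(-0.629144)(-0.989226)(-158.2) − (-0.629144)(0.146394)(-376.2) + (0.777289)(-463.2) = -296.23 m.

ΔN = -296 m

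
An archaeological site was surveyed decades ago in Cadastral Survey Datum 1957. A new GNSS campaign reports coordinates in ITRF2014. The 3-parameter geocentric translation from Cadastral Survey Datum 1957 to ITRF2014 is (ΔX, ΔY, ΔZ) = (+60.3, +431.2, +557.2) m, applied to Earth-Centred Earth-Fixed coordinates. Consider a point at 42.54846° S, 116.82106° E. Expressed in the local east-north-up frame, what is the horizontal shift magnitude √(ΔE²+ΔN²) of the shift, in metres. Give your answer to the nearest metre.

The local east axis at (φ, λ) is (−sin λ, cos λ, 0), so ΔE = −sin(116.82106°)·60.3 + cos(116.82106°)·431.2 = -248.37 m.
The local north axis is (−sin φ cos λ, −sin φ sin λ, cos φ), giving ΔN = -18.398 + 260.215 + 410.492 = 652.31 m.
Horizontal magnitude = √(ΔE² + ΔN²) = √((-248.37)² + 652.31²) = 697.99 m.

698 m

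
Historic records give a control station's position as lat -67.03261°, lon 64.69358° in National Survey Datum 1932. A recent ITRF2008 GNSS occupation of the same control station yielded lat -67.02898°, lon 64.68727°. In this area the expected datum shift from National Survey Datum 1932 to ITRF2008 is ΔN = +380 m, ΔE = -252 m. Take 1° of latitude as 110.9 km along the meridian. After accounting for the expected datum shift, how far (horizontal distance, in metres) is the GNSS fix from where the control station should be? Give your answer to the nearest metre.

31 m

Observed coordinate differences: Δφ = +0.00363°, Δλ = -0.00631°.
Converting to metres (1° lat = 110900 m, cos φ = 0.390207): observed ΔN = 402.6 m, observed ΔE = -273.1 m.
Subtracting the expected shift leaves a residual of 402.6 − (380) = 22.6 m north and -273.1 − (-252) = -21.1 m east.
Residual distance = √(22.6² + (-21.1)²) = 30.9 m.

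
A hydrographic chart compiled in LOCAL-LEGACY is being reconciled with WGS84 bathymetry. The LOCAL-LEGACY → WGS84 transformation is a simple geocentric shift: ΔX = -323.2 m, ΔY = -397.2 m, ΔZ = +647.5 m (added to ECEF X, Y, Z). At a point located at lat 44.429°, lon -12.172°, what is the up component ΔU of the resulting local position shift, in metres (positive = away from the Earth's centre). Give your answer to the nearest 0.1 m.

The local up (radial) axis is (cos φ cos λ, cos φ sin λ, sin φ), giving ΔU = -225.614 + 59.806 + 453.266 = 287.46 m.

ΔU = 287.5 m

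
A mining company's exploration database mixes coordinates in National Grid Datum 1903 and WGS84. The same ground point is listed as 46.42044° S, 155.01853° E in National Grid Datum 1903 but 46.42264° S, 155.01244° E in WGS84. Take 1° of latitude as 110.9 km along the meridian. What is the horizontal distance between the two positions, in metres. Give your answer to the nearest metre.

526 m

Δφ = -46.42264° − -46.42044° = -0.00220°; Δλ = 155.01244° − 155.01853° = -0.00609°.
ΔN = Δφ × 110900 = -244.0 m; ΔE = Δλ × 110900 × cos(-46.42044°) = -0.00609 × 110900 × 0.689361 = -465.6 m.
Distance = √(ΔE² + ΔN²) = √((-465.6)² + (-244.0)²) = 525.6 m.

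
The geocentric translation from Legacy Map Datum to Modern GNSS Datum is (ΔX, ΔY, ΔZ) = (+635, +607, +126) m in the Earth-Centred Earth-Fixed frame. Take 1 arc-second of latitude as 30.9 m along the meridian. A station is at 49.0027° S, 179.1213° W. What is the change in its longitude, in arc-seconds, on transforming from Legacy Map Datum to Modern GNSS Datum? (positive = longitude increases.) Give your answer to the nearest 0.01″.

Δλ = -29.46″

sin φ = -0.754740, cos φ = 0.656023, sin λ = -0.015336, cos λ = -0.999882.
East component: ΔE = −sin λ·ΔX + cos λ·ΔY = −(-0.015336)(635) + (-0.999882)(607) = -597.19 m.
1° of latitude spans 3600 × 30.90 = 111240 m; at latitude φ, 1° of longitude spans that × cos φ = 72976.1 m, so Δλ = -597.19 / 72976.1 × 3600 = -29.460″.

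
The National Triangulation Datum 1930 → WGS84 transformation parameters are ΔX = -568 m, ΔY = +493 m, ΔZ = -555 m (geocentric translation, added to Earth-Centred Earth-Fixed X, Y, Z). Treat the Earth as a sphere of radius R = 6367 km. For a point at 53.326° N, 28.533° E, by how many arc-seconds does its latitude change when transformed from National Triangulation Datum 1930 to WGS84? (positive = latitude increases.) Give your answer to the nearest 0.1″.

Δφ = -3.9″

sin φ = 0.802047, cos φ = 0.597261, sin λ = 0.477665, cos λ = 0.878542.
North component: ΔN = −sin φ cos λ·ΔX − sin φ sin λ·ΔY + cos φ·ΔZ = −(0.802047)(0.878542)(-568) − (0.802047)(0.477665)(493) + (0.597261)(-555) = -120.12 m.
1° of latitude spans πR/180 = 111125 m, so Δφ = -120.12 / 111125 × 3600 = -3.891″.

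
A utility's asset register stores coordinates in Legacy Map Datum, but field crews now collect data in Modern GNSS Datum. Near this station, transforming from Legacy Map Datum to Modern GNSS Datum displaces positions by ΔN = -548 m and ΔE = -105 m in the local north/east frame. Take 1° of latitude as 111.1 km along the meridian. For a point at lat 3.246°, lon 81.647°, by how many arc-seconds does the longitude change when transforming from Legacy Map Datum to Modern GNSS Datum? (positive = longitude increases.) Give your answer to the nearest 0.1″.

At latitude 3.246°, cos φ = 0.998396.
1° of longitude at this latitude = 111.1 × cos φ = 110.92 km, so Δλ = -105.0 / 110921.8 = -0.0009466° = -3.408″.

Δλ = -3.4″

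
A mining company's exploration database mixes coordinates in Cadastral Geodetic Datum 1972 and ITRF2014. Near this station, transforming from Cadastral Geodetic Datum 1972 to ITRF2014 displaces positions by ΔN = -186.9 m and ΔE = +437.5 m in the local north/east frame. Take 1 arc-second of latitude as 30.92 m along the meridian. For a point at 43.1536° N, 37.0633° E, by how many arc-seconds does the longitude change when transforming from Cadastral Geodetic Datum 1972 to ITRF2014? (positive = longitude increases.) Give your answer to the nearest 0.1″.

At latitude 43.1536°, cos φ = 0.729523.
1″ of longitude at this latitude = 30.92 × cos φ = 22.5568 m, so Δλ = 437.5 / 22.5568 = 19.395″.

Δλ = 19.4″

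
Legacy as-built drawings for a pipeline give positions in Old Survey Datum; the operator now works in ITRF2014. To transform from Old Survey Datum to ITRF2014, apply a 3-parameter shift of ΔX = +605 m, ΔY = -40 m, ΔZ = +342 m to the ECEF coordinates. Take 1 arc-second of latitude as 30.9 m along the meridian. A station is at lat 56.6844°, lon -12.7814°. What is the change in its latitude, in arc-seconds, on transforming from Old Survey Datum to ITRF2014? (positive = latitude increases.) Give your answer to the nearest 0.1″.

sin φ = 0.835658, cos φ = 0.549250, sin λ = -0.221232, cos λ = 0.975221.
North component: ΔN = −sin φ cos λ·ΔX − sin φ sin λ·ΔY + cos φ·ΔZ = −(0.835658)(0.975221)(605) − (0.835658)(-0.221232)(-40) + (0.549250)(342) = -312.60 m.
1° of latitude spans 3600 × 30.90 = 111240 m, so Δφ = -312.60 / 111240 × 3600 = -10.116″.

Δφ = -10.1″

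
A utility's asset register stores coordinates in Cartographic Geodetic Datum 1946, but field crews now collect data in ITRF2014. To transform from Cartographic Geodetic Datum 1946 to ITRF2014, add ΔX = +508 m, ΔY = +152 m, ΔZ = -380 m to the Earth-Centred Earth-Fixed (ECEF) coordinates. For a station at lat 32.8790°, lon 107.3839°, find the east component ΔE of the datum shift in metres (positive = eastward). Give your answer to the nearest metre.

ΔE = -530 m

At φ = 32.8790°, λ = 107.3839°: sin φ = 0.542867, cos φ = 0.839819, sin λ = 0.954324, cos λ = -0.298773.
ΔE = −sin λ·ΔX + cos λ·ΔY = −(0.954324)·(508) + (-0.298773)·(152) = -530.21 m.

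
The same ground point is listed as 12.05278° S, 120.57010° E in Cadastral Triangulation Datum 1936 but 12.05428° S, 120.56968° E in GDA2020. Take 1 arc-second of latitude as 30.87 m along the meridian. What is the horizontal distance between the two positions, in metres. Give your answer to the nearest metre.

Δφ = -12.05428° − -12.05278° = -0.00150°; Δλ = 120.56968° − 120.57010° = -0.00042°.
1° of latitude = 3600 × 30.87 = 111132 m.
ΔN = Δφ × 111132 = -166.7 m; ΔE = Δλ × 111132 × cos(-12.05278°) = -0.00042 × 111132 × 0.977956 = -45.6 m.
Distance = √(ΔE² + ΔN²) = √((-45.6)² + (-166.7)²) = 172.8 m.

173 m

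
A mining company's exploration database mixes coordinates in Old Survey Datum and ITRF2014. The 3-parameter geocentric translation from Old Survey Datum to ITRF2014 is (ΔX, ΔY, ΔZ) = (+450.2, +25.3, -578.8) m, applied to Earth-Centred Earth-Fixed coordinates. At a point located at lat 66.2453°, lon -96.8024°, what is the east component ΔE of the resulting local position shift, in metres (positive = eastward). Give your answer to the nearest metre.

ΔE = 444 m

The local east axis at (φ, λ) is (−sin λ, cos λ, 0), so ΔE = −sin(-96.8024°)·450.2 + cos(-96.8024°)·25.3 = 444.03 m.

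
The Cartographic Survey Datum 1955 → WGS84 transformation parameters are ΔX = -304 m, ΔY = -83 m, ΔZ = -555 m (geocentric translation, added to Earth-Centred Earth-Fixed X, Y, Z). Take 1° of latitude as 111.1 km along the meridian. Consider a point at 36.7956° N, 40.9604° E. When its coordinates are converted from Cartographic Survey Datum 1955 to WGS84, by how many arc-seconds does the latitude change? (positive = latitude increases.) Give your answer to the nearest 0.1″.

Δφ = -8.9″

sin φ = 0.598962, cos φ = 0.800777, sin λ = 0.655537, cos λ = 0.755163.
North component: ΔN = −sin φ cos λ·ΔX − sin φ sin λ·ΔY + cos φ·ΔZ = −(0.598962)(0.755163)(-304) − (0.598962)(0.655537)(-83) + (0.800777)(-555) = -274.34 m.
1° of latitude spans 111100 m, so Δφ = -274.34 / 111100 × 3600 = -8.889″.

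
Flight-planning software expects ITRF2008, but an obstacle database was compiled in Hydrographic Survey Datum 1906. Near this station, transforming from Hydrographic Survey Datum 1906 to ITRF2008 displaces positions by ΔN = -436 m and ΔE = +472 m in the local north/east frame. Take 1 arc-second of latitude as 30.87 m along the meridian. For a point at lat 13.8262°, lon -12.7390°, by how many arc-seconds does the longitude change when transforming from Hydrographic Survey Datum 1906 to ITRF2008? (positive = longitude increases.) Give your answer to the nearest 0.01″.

Δλ = 15.75″

At latitude 13.8262°, cos φ = 0.971025.
1″ of longitude at this latitude = 30.87 × cos φ = 29.9755 m, so Δλ = 472.0 / 29.9755 = 15.746″.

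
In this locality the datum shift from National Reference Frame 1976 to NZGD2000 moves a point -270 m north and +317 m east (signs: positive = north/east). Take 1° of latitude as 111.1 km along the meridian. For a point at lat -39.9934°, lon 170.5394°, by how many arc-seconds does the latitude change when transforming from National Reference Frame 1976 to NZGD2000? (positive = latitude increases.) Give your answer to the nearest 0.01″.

1° of latitude = 111.1 km, so Δφ = -270.0 / 111100 = -0.0024302° = -8.749″.

Δφ = -8.75″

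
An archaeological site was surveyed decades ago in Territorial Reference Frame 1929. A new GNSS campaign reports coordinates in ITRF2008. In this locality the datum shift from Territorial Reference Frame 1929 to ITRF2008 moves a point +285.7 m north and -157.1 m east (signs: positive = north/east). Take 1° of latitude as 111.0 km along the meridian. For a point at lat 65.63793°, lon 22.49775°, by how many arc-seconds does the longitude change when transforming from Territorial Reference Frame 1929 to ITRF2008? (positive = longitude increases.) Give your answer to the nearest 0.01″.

Δλ = -12.35″

At latitude 65.63793°, cos φ = 0.412501.
1° of longitude at this latitude = 111.0 × cos φ = 45.79 km, so Δλ = -157.1 / 45787.7 = -0.0034311° = -12.352″.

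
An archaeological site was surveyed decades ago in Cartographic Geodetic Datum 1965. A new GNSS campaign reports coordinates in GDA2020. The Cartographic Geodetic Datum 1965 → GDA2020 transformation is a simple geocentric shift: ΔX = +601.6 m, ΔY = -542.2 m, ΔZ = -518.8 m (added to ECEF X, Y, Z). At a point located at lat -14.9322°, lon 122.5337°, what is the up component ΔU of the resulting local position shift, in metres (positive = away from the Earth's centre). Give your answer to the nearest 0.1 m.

ΔU = -620.6 m

The local up (radial) axis is (cos φ cos λ, cos φ sin λ, sin φ), giving ΔU = -312.612 − 441.679 + 133.682 = -620.61 m.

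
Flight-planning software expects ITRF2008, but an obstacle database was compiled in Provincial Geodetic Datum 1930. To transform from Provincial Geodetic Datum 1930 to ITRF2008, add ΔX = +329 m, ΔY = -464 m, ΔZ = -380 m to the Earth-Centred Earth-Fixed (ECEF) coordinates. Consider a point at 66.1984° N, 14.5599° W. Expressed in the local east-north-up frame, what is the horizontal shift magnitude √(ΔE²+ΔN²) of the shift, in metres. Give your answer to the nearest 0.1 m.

At φ = 66.1984°, λ = -14.5599°: sin φ = 0.914948, cos φ = 0.403571, sin λ = -0.251392, cos λ = 0.967885.
ΔE = −sin λ·ΔX + cos λ·ΔY = −(-0.251392)·(329) + (0.967885)·(-464) = -366.39 m.
ΔN = −sin φ cos λ·ΔX − sin φ sin λ·ΔY + cos φ·ΔZ = −(0.914948)(0.967885)(329) − (0.914948)(-0.251392)(-464) + (0.403571)(-380) = -551.43 m.
Horizontal magnitude = √(ΔE² + ΔN²) = √((-366.39)² + (-551.43)²) = 662.06 m.

662.1 m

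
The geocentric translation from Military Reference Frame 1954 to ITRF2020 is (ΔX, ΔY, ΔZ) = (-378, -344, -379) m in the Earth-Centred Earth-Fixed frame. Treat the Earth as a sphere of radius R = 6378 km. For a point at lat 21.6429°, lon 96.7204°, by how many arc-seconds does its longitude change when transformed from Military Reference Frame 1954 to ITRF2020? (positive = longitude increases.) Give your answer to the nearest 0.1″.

sin φ = 0.368821, cos φ = 0.929501, sin λ = 0.993129, cos λ = -0.117024.
East component: ΔE = −sin λ·ΔX + cos λ·ΔY = −(0.993129)(-378) + (-0.117024)(-344) = 415.66 m.
1° of latitude spans πR/180 = 111317 m; at latitude φ, 1° of longitude spans that × cos φ = 103469.3 m, so Δλ = 415.66 / 103469.3 × 3600 = 14.462″.

Δλ = 14.5″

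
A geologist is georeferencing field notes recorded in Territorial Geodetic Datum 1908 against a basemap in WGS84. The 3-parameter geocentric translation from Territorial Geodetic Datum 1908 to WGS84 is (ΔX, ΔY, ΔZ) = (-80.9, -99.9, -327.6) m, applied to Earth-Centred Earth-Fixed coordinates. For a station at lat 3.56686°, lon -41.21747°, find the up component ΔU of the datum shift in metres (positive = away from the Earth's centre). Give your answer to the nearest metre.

ΔU = -15 m

The local up (radial) axis is (cos φ cos λ, cos φ sin λ, sin φ), giving ΔU = -60.736 + 65.698 − 20.381 = -15.42 m.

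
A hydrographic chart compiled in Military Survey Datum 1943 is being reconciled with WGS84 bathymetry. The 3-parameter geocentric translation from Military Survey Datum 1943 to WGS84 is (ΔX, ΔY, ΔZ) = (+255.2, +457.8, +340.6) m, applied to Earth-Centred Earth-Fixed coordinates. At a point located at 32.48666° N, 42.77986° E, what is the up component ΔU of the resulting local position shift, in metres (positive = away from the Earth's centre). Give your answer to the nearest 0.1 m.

At φ = 32.48666°, λ = 42.77986°: sin φ = 0.537103, cos φ = 0.843517, sin λ = 0.679183, cos λ = 0.733969.
ΔU = cos φ cos λ·ΔX + cos φ sin λ·ΔY + sin φ·ΔZ = (0.843517)(0.733969)(255.2) + (0.843517)(0.679183)(457.8) + (0.537103)(340.6) = 603.21 m.

ΔU = 603.2 m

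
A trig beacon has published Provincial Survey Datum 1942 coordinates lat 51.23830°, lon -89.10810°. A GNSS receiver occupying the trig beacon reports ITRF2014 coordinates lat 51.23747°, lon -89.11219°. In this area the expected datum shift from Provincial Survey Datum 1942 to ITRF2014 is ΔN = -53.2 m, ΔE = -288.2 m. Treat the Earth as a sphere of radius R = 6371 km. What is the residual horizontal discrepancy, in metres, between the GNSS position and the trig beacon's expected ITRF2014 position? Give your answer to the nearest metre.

39 m

Observed coordinate differences: Δφ = -0.00083°, Δλ = -0.00409°.
Converting to metres (1° lat = 111195 m, cos φ = 0.626083): observed ΔN = -92.3 m, observed ΔE = -284.7 m.
Subtracting the expected shift leaves a residual of -92.3 − (-53.2) = -39.1 m north and -284.7 − (-288.2) = 3.5 m east.
Residual distance = √((-39.1)² + 3.5²) = 39.2 m.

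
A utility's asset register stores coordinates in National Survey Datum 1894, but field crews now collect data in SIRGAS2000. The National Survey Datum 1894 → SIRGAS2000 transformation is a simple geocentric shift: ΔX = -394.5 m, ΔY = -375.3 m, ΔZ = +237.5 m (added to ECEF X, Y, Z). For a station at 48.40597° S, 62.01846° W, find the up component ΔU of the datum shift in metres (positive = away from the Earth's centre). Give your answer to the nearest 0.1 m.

At φ = -48.40597°, λ = -62.01846°: sin φ = -0.747867, cos φ = 0.663848, sin λ = -0.883099, cos λ = 0.469187.
ΔU = cos φ cos λ·ΔX + cos φ sin λ·ΔY + sin φ·ΔZ = (0.663848)(0.469187)(-394.5) + (0.663848)(-0.883099)(-375.3) + (-0.747867)(237.5) = -80.48 m.

ΔU = -80.5 m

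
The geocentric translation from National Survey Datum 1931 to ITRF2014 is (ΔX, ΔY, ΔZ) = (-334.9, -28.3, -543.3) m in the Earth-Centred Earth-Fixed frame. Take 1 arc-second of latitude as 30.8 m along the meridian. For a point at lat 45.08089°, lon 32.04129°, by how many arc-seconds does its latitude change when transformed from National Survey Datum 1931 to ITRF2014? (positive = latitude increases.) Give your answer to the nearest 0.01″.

sin φ = 0.708104, cos φ = 0.706108, sin λ = 0.530530, cos λ = 0.847666.
North component: ΔN = −sin φ cos λ·ΔX − sin φ sin λ·ΔY + cos φ·ΔZ = −(0.708104)(0.847666)(-334.9) − (0.708104)(0.530530)(-28.3) + (0.706108)(-543.3) = -171.98 m.
1° of latitude spans 3600 × 30.80 = 110880 m, so Δφ = -171.98 / 110880 × 3600 = -5.584″.

Δφ = -5.58″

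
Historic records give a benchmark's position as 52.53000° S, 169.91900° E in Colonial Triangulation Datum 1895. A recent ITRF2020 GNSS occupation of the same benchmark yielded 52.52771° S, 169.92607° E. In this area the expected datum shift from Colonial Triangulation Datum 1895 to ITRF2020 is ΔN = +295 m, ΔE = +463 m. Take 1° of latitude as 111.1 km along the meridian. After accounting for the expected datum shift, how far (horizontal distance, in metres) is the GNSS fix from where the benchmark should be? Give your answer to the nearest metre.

43 m

Observed coordinate differences: Δφ = +0.00229°, Δλ = +0.00707°.
Converting to metres (1° lat = 111100 m, cos φ = 0.608346): observed ΔN = 254.4 m, observed ΔE = 477.8 m.
Subtracting the expected shift leaves a residual of 254.4 − (295) = -40.6 m north and 477.8 − (463) = 14.8 m east.
Residual distance = √((-40.6)² + 14.8²) = 43.2 m.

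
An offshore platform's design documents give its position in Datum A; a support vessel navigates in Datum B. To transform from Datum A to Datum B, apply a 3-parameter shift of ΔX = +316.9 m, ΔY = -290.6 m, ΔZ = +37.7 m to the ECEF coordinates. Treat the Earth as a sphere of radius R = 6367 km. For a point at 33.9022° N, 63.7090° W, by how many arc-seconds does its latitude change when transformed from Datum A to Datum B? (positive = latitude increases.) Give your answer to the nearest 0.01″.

sin φ = 0.557777, cos φ = 0.829991, sin λ = -0.896556, cos λ = 0.442930.
North component: ΔN = −sin φ cos λ·ΔX − sin φ sin λ·ΔY + cos φ·ΔZ = −(0.557777)(0.442930)(316.9) − (0.557777)(-0.896556)(-290.6) + (0.829991)(37.7) = -192.32 m.
1° of latitude spans πR/180 = 111125 m, so Δφ = -192.32 / 111125 × 3600 = -6.231″.

Δφ = -6.23″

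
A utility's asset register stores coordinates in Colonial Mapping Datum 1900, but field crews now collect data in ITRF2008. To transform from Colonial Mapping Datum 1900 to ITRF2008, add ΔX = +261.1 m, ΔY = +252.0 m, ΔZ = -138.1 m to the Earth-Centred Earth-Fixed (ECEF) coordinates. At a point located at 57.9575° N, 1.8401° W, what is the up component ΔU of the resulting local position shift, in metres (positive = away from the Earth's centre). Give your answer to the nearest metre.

At φ = 57.9575°, λ = -1.8401°: sin φ = 0.847655, cos φ = 0.530548, sin λ = -0.032110, cos λ = 0.999484.
ΔU = cos φ cos λ·ΔX + cos φ sin λ·ΔY + sin φ·ΔZ = (0.530548)(0.999484)(261.1) + (0.530548)(-0.032110)(252.0) + (0.847655)(-138.1) = 17.10 m.

ΔU = 17 m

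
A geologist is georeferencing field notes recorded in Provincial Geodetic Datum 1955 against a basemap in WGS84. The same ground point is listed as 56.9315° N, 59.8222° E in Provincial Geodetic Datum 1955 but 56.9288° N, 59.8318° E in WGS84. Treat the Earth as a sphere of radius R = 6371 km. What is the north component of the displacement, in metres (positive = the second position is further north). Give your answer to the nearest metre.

ΔN = -300 m

Δφ = 56.9288° − 56.9315° = -0.0027°; Δλ = 59.8318° − 59.8222° = +0.0096°.
1° along a meridian = πR/180 = 111195 m.
ΔN = Δφ × 111195 = -300.2 m; ΔE = Δλ × 111195 × cos(56.9315°) = +0.0096 × 111195 × 0.545641 = 582.5 m.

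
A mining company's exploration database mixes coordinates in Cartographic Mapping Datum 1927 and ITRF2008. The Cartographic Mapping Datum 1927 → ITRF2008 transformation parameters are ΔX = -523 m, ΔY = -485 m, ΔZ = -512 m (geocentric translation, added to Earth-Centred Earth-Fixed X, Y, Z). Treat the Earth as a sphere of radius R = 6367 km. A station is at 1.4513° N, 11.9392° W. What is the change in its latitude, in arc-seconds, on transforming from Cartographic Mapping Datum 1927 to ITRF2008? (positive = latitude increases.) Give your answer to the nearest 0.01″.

sin φ = 0.025327, cos φ = 0.999679, sin λ = -0.206874, cos λ = 0.978368.
North component: ΔN = −sin φ cos λ·ΔX − sin φ sin λ·ΔY + cos φ·ΔZ = −(0.025327)(0.978368)(-523) − (0.025327)(-0.206874)(-485) + (0.999679)(-512) = -501.42 m.
1° of latitude spans πR/180 = 111125 m, so Δφ = -501.42 / 111125 × 3600 = -16.244″.

Δφ = -16.24″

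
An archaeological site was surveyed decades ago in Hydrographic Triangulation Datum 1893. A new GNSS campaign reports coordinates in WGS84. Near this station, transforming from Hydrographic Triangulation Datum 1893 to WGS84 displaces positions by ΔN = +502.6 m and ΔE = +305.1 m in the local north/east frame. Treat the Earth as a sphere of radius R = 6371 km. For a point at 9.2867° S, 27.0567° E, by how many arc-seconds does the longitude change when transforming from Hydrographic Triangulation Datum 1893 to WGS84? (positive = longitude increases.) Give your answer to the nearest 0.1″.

At latitude -9.2867°, cos φ = 0.986893.
One radian of longitude at latitude φ spans R cos φ, so Δλ = ΔE / (R cos φ) = 305.1 / (6371000 × 0.986893) = 4.8525e-05 rad = 10.009″.

Δλ = 10.0″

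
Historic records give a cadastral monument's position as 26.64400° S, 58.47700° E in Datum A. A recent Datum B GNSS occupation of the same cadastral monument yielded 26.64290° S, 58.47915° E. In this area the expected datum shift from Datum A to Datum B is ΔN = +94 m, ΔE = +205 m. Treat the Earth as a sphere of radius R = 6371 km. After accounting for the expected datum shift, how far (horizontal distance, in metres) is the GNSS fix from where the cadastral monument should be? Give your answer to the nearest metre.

Observed coordinate differences: Δφ = +0.00110°, Δλ = +0.00215°.
Converting to metres (1° lat = 111195 m, cos φ = 0.893810): observed ΔN = 122.3 m, observed ΔE = 213.7 m.
Subtracting the expected shift leaves a residual of 122.3 − (94) = 28.3 m north and 213.7 − (205) = 8.7 m east.
Residual distance = √(28.3² + 8.7²) = 29.6 m.

30 m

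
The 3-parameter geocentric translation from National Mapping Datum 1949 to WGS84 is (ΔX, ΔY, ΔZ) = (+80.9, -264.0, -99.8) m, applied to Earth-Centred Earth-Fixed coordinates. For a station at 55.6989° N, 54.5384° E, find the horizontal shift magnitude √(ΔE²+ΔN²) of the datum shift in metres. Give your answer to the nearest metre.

The local east axis at (φ, λ) is (−sin λ, cos λ, 0), so ΔE = −sin(54.5384°)·80.9 + cos(54.5384°)·(-264.0) = -219.05 m.
The local north axis is (−sin φ cos λ, −sin φ sin λ, cos φ), giving ΔN = -38.772 + 177.633 − 56.241 = 82.62 m.
Horizontal magnitude = √(ΔE² + ΔN²) = √((-219.05)² + 82.62²) = 234.12 m.

234 m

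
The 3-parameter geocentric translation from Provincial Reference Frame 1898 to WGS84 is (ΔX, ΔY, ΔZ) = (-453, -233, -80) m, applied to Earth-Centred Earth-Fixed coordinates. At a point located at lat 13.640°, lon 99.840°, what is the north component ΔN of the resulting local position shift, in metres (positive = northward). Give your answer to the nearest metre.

The local north axis is (−sin φ cos λ, −sin φ sin λ, cos φ), giving ΔN = -18.256 + 54.138 − 77.744 = -41.86 m.

ΔN = -42 m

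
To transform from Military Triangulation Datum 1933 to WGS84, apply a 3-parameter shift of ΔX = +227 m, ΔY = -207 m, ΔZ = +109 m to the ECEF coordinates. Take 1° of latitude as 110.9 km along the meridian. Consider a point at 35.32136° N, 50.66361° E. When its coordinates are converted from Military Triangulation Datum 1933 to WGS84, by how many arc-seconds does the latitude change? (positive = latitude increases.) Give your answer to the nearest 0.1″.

sin φ = 0.578162, cos φ = 0.815922, sin λ = 0.773438, cos λ = 0.633872.
North component: ΔN = −sin φ cos λ·ΔX − sin φ sin λ·ΔY + cos φ·ΔZ = −(0.578162)(0.633872)(227) − (0.578162)(0.773438)(-207) + (0.815922)(109) = 98.31 m.
1° of latitude spans 110900 m, so Δφ = 98.31 / 110900 × 3600 = 3.191″.

Δφ = 3.2″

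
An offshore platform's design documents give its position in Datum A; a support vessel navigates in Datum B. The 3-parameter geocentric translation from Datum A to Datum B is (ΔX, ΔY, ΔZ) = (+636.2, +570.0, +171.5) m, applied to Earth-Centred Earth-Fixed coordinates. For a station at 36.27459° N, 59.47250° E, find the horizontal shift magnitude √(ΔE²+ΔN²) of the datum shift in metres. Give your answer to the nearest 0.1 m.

The local east axis at (φ, λ) is (−sin λ, cos λ, 0), so ΔE = −sin(59.47250°)·636.2 + cos(59.47250°)·570.0 = -258.48 m.
The local north axis is (−sin φ cos λ, −sin φ sin λ, cos φ), giving ΔN = -191.199 − 290.497 + 138.262 = -343.43 m.
Horizontal magnitude = √(ΔE² + ΔN²) = √((-258.48)² + (-343.43)²) = 429.84 m.

429.8 m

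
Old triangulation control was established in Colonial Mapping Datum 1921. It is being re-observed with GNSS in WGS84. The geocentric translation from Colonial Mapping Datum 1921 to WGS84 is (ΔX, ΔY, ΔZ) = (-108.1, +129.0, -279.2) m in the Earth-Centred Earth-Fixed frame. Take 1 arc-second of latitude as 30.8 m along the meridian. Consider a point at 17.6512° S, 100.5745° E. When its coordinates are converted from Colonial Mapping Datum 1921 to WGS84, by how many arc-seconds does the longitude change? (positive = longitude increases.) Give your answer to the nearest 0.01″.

sin φ = -0.303222, cos φ = 0.952920, sin λ = 0.983017, cos λ = -0.183514.
East component: ΔE = −sin λ·ΔX + cos λ·ΔY = −(0.983017)(-108.1) + (-0.183514)(129.0) = 82.59 m.
1° of latitude spans 3600 × 30.80 = 110880 m; at latitude φ, 1° of longitude spans that × cos φ = 105659.8 m, so Δλ = 82.59 / 105659.8 × 3600 = 2.814″.

Δλ = 2.81″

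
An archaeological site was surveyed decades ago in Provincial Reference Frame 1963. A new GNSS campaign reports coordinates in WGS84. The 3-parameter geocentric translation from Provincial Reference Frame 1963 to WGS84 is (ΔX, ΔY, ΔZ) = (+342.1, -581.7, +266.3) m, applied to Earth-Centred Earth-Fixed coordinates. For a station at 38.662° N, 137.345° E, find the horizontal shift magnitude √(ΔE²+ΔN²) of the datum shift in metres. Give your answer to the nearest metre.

642 m

The local east axis at (φ, λ) is (−sin λ, cos λ, 0), so ΔE = −sin(137.345°)·342.1 + cos(137.345°)·(-581.7) = 196.01 m.
The local north axis is (−sin φ cos λ, −sin φ sin λ, cos φ), giving ΔN = 157.179 + 246.235 + 207.939 = 611.35 m.
Horizontal magnitude = √(ΔE² + ΔN²) = √(196.01² + 611.35²) = 642.01 m.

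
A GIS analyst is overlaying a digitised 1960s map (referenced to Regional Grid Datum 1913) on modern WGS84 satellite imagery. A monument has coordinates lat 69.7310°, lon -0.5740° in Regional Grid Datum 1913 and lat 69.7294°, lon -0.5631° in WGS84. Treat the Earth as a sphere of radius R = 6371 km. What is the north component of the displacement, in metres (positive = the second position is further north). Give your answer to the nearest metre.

Δφ = 69.7294° − 69.7310° = -0.0016°; Δλ = -0.5631° − -0.5740° = +0.0109°.
1° along a meridian = πR/180 = 111195 m.
ΔN = Δφ × 111195 = -177.9 m; ΔE = Δλ × 111195 × cos(69.7310°) = +0.0109 × 111195 × 0.346428 = 419.9 m.

ΔN = -178 m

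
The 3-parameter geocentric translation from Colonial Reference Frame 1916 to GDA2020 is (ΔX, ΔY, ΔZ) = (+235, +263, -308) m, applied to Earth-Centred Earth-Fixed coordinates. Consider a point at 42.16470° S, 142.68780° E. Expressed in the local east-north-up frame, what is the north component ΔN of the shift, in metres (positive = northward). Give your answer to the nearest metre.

At φ = -42.16470°, λ = 142.68780°: sin φ = -0.671264, cos φ = 0.741218, sin λ = 0.606158, cos λ = -0.795344.
ΔN = −sin φ cos λ·ΔX − sin φ sin λ·ΔY + cos φ·ΔZ = −(-0.671264)(-0.795344)(235) − (-0.671264)(0.606158)(263) + (0.741218)(-308) = -246.75 m.

ΔN = -247 m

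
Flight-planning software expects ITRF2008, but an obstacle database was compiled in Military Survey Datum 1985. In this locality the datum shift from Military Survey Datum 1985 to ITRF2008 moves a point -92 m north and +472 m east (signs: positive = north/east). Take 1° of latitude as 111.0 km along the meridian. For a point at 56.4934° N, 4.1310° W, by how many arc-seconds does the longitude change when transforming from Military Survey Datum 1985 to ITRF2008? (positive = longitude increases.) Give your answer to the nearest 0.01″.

At latitude 56.4934°, cos φ = 0.552033.
1° of longitude at this latitude = 111.0 × cos φ = 61.28 km, so Δλ = 472.0 / 61275.7 = 0.0077029° = 27.730″.

Δλ = 27.73″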